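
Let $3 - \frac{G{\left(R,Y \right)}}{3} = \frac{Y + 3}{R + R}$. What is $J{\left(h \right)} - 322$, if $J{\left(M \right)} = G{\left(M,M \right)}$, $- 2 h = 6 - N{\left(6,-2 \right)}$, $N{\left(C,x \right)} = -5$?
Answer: $- \frac{6901}{22} \approx -313.68$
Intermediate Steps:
$h = - \frac{11}{2}$ ($h = - \frac{6 - -5}{2} = - \frac{6 + 5}{2} = \left(- \frac{1}{2}\right) 11 = - \frac{11}{2} \approx -5.5$)
$G{\left(R,Y \right)} = 9 - \frac{3 \left(3 + Y\right)}{2 R}$ ($G{\left(R,Y \right)} = 9 - 3 \frac{Y + 3}{R + R} = 9 - 3 \frac{3 + Y}{2 R} = 9 - \frac{3 \left(3 + Y\right)}{2 R}$)
$J{\left(M \right)} = \frac{3 \left(-3 + 5 M\right)}{2 M}$ ($J{\left(M \right)} = \frac{3 \left(-3 - M + 6 M\right)}{2 M} = \frac{3 \left(-3 + 5 M\right)}{2 M}$)
$J{\left(h \right)} - 322 = \frac{3 \left(-3 + 5 \left(- \frac{11}{2}\right)\right)}{2 \left(- \frac{11}{2}\right)} - 322 = \frac{3}{2} \left(- \frac{2}{11}\right) \left(-3 - \frac{55}{2}\right) - 322 = \frac{3}{2} \left(- \frac{2}{11}\right) \left(- \frac{61}{2}\right) - 322 = \frac{183}{22} - 322 = - \frac{6901}{22}$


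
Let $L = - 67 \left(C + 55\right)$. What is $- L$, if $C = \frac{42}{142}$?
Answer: $\frac{263042}{71} \approx 3704.8$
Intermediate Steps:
$C = \frac{21}{71}$ ($C = 42 \cdot \frac{1}{142} = \frac{21}{71} \approx 0.29577$)
$L = - \frac{263042}{71}$ ($L = - 67 \left(\frac{21}{71} + 55\right) = \left(-67\right) \frac{3926}{71} = - \frac{263042}{71} \approx -3704.8$)
$- L = \left(-1\right) \left(- \frac{263042}{71}\right) = \frac{263042}{71}$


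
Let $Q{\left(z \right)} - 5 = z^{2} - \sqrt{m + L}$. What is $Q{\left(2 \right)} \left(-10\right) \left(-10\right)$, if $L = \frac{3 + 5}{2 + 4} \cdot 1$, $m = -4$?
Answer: $900 - \frac{200 i \sqrt{6}}{3} \approx 900.0 - 163.3 i$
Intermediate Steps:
$L = \frac{4}{3}$ ($L = \frac{8}{6} \cdot 1 = 8 \cdot \frac{1}{6} \cdot 1 = \frac{4}{3} \cdot 1 = \frac{4}{3} \approx 1.3333$)
$Q{\left(z \right)} = 5 + z^{2} - \frac{2 i \sqrt{6}}{3}$ ($Q{\left(z \right)} = 5 + \left(z^{2} - \sqrt{-4 + \frac{4}{3}}\right) = 5 + \left(z^{2} - \sqrt{- \frac{8}{3}}\right) = 5 + \left(z^{2} - \frac{2 i \sqrt{6}}{3}\right) = 5 + z^{2} - \frac{2 i \sqrt{6}}{3}$)
$Q{\left(2 \right)} \left(-10\right) \left(-10\right) = \left(5 + 2^{2} - \frac{2 i \sqrt{6}}{3}\right) \left(-10\right) \left(-10\right) = \left(5 + 4 - \frac{2 i \sqrt{6}}{3}\right) \left(-10\right) \left(-10\right) = \left(9 - \frac{2 i \sqrt{6}}{3}\right) \left(-10\right) \left(-10\right) = \left(-90 + \frac{20 i \sqrt{6}}{3}\right) \left(-10\right) = 900 - \frac{200 i \sqrt{6}}{3}$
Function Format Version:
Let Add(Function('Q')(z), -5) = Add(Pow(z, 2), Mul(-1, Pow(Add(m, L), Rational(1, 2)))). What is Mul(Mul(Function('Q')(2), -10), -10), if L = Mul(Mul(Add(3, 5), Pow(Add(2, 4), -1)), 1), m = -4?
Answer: Add(900, Mul(Rational(-200, 3), I, Pow(6, Rational(1, 2)))) ≈ Add(900.00, Mul(-163.30, I))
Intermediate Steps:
L = Rational(4, 3) (L = Mul(Mul(8, Pow(6, -1)), 1) = Mul(Mul(8, Rational(1, 6)), 1) = Mul(Rational(4, 3), 1) = Rational(4, 3) ≈ 1.3333)
Function('Q')(z) = Add(5, Pow(z, 2), Mul(Rational(-2, 3), I, Pow(6, Rational(1, 2)))) (Function('Q')(z) = Add(5, Add(Pow(z, 2), Mul(-1, Pow(Add(-4, Rational(4, 3)), Rational(1, 2))))) = Add(5, Add(Pow(z, 2), Mul(-1, Pow(Rational(-8, 3), Rational(1, 2))))) = Add(5, Add(Pow(z, 2), Mul(-1, Mul(Rational(2, 3), I, Pow(6, Rational(1, 2)))))) = Add(5, Add(Pow(z, 2), Mul(Rational(-2, 3), I, Pow(6, Rational(1, 2))))) = Add(5, Pow(z, 2), Mul(Rational(-2, 3), I, Pow(6, Rational(1, 2)))))
Mul(Mul(Function('Q')(2), -10), -10) = Mul(Mul(Add(5, Pow(2, 2), Mul(Rational(-2, 3), I, Pow(6, Rational(1, 2)))), -10), -10) = Mul(Mul(Add(5, 4, Mul(Rational(-2, 3), I, Pow(6, Rational(1, 2)))), -10), -10) = Mul(Mul(Add(9, Mul(Rational(-2, 3), I, Pow(6, Rational(1, 2)))), -10), -10) = Mul(Add(-90, Mul(Rational(20, 3), I, Pow(6, Rational(1, 2)))), -10) = Add(900, Mul(Rational(-200, 3), I, Pow(6, Rational(1, 2))))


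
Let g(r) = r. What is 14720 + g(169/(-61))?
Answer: 897751/61 ≈ 14717.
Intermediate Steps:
14720 + g(169/(-61)) = 14720 + 169/(-61) = 14720 + 169*(-1/61) = 14720 - 169/61 = 897751/61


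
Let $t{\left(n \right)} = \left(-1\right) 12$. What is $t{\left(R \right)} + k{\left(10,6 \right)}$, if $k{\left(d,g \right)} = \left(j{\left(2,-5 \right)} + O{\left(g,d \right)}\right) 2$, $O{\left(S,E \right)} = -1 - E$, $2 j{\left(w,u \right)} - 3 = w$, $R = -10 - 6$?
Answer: $-29$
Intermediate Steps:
$R = -16$
$j{\left(w,u \right)} = \frac{3}{2} + \frac{w}{2}$
$k{\left(d,g \right)} = 3 - 2 d$ ($k{\left(d,g \right)} = \left(\left(\frac{3}{2} + \frac{1}{2} \cdot 2\right) - \left(1 + d\right)\right) 2 = \left(\left(\frac{3}{2} + 1\right) - \left(1 + d\right)\right) 2 = \left(\frac{5}{2} - \left(1 + d\right)\right) 2 = \left(\frac{3}{2} - d\right) 2 = 3 - 2 d$)
$t{\left(n \right)} = -12$
$t{\left(R \right)} + k{\left(10,6 \right)} = -12 + \left(3 - 20\right) = -12 - 17 = -29$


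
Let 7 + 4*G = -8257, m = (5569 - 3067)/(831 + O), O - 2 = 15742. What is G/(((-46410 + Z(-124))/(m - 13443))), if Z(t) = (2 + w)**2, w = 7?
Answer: -51148472302/85322575 ≈ -599.47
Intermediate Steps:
O = 15744 (O = 2 + 15742 = 15744)
m = 834/5525 (m = (5569 - 3067)/(831 + 15744) = 2502/16575 = 2502*(1/16575) = 834/5525 ≈ 0.15095)
Z(t) = 81 (Z(t) = (2 + 7)**2 = 9**2 = 81)
G = -2066 (G = -7/4 + (1/4)*(-8257) = -7/4 - 8257/4 = -2066)
G/(((-46410 + Z(-124))/(m - 13443))) = -2066*(834/5525 - 13443)/(-46410 + 81) = -2066/((-46329/(-74271741/5525))) = -2066/((-46329*(-5525/74271741))) = -2066/85322575/24757247 = -2066*24757247/85322575 = -51148472302/85322575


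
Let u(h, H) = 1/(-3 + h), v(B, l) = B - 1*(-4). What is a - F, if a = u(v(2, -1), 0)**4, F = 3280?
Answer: -265679/81 ≈ -3280.0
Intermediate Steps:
v(B, l) = 4 + B (v(B, l) = B + 4 = 4 + B)
a = 1/81 (a = (1/(-3 + (4 + 2)))**4 = (1/(-3 + 6))**4 = (1/3)**4 = 1/81 ≈ 0.012346)
a - F = 1/81 - 1*3280 = 1/81 - 3280 = -265679/81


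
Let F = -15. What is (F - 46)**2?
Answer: 3721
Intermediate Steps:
(F - 46)**2 = (-15 - 46)**2 = (-61)**2 = 3721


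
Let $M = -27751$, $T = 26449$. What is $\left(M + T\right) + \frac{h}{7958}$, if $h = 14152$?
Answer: $- \frac{5173582}{3979} \approx -1300.2$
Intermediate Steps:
$\left(M + T\right) + \frac{h}{7958} = \left(-27751 + 26449\right) + \frac{14152}{7958} = -1302 + 14152 \cdot \frac{1}{7958} = -1302 + \frac{7076}{3979} = - \frac{5173582}{3979}$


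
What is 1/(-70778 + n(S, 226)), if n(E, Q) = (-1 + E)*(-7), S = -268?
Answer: -1/68895 ≈ -1.4515e-5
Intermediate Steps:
n(E, Q) = 7 - 7*E
1/(-70778 + n(S, 226)) = 1/(-70778 + (7 - 7*(-268))) = 1/(-70778 + (7 + 1876)) = 1/(-70778 + 1883) = 1/(-68895) = -1/68895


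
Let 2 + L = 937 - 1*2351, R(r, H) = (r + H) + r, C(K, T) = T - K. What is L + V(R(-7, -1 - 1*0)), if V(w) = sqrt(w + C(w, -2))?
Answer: -1416 + I*sqrt(2) ≈ -1416.0 + 1.4142*I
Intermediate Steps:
R(r, H) = H + 2*r (R(r, H) = (H + r) + r = H + 2*r)
L = -1416 (L = -2 + (937 - 1*2351) = -2 + (937 - 2351) = -2 - 1414 = -1416)
V(w) = I*sqrt(2) (V(w) = sqrt(w + (-2 - w)) = sqrt(-2) = I*sqrt(2))
L + V(R(-7, -1 - 1*0)) = -1416 + I*sqrt(2)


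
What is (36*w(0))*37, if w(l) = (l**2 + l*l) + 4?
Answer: 5328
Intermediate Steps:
w(l) = 4 + 2*l**2 (w(l) = (l**2 + l**2) + 4 = 2*l**2 + 4 = 4 + 2*l**2)
(36*w(0))*37 = (36*(4 + 2*0**2))*37 = (36*(4 + 2*0))*37 = (36*(4 + 0))*37 = (36*4)*37 = 144*37 = 5328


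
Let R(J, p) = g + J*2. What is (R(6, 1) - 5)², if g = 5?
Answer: 144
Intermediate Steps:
R(J, p) = 5 + 2*J (R(J, p) = 5 + J*2 = 5 + 2*J)
(R(6, 1) - 5)² = ((5 + 2*6) - 5)² = ((5 + 12) - 5)² = (17 - 5)² = 12² = 144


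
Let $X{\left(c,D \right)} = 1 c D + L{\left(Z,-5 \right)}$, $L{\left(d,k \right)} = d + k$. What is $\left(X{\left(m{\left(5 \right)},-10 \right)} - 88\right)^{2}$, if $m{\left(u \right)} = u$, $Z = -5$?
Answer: $21904$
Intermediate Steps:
$X{\left(c,D \right)} = -10 + D c$ ($X{\left(c,D \right)} = 1 c D - 10 = c D - 10 = D c - 10 = -10 + D c$)
$\left(X{\left(m{\left(5 \right)},-10 \right)} - 88\right)^{2} = \left(\left(-10 - 50\right) - 88\right)^{2} = \left(-60 - 88\right)^{2} = \left(-148\right)^{2} = 21904$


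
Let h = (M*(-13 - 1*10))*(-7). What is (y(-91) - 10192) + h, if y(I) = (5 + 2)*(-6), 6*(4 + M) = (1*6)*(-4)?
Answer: -11522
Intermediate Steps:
M = -8 (M = -4 + ((1*6)*(-4))/6 = -4 + (6*(-4))/6 = -4 + (1/6)*(-24) = -4 - 4 = -8)
y(I) = -42 (y(I) = 7*(-6) = -42)
h = -1288 (h = -8*(-13 - 1*10)*(-7) = -8*(-13 - 10)*(-7) = -8*(-23)*(-7) = 184*(-7) = -1288)
(y(-91) - 10192) + h = (-42 - 10192) - 1288 = -10234 - 1288 = -11522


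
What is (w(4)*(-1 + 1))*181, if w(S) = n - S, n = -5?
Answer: 0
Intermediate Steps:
w(S) = -5 - S
(w(4)*(-1 + 1))*181 = ((-5 - 1*4)*(-1 + 1))*181 = ((-5 - 4)*0)*181 = -9*0*181 = 0*181 = 0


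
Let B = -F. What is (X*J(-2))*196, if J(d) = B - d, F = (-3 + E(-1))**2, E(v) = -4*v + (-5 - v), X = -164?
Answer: 225008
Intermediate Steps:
E(v) = -5 - 5*v
F = 9 (F = (-3 + (-5 - 5*(-1)))**2 = (-3 + (-5 + 5))**2 = (-3 + 0)**2 = (-3)**2 = 9)
B = -9 (B = -1*9 = -9)
J(d) = -9 - d
(X*J(-2))*196 = -164*(-9 - 1*(-2))*196 = -164*(-9 + 2)*196 = -164*(-7)*196 = 1148*196 = 225008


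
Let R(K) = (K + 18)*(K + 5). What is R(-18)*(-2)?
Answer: 0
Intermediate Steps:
R(K) = (5 + K)*(18 + K) (R(K) = (18 + K)*(5 + K) = (5 + K)*(18 + K))
R(-18)*(-2) = (90 + (-18)² + 23*(-18))*(-2) = (90 + 324 - 414)*(-2) = 0*(-2) = 0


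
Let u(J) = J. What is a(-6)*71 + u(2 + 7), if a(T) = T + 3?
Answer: -204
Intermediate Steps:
a(T) = 3 + T
a(-6)*71 + u(2 + 7) = (3 - 6)*71 + (2 + 7) = -3*71 + 9 = -213 + 9 = -204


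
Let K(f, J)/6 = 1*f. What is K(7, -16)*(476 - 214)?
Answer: 11004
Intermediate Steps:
K(f, J) = 6*f (K(f, J) = 6*(1*f) = 6*f)
K(7, -16)*(476 - 214) = (6*7)*(476 - 214) = 42*262 = 11004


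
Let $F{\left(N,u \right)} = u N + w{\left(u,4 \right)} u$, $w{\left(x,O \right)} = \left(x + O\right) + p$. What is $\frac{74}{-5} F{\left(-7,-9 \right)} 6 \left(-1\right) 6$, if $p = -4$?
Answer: $\frac{383616}{5} \approx 76723.0$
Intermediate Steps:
$w{\left(x,O \right)} = -4 + O + x$ ($w{\left(x,O \right)} = \left(x + O\right) - 4 = \left(O + x\right) - 4 = -4 + O + x$)
$F{\left(N,u \right)} = u^{2} + N u$ ($F{\left(N,u \right)} = u N + \left(-4 + 4 + u\right) u = N u + u u = N u + u^{2} = u^{2} + N u$)
$\frac{74}{-5} F{\left(-7,-9 \right)} 6 \left(-1\right) 6 = \frac{74}{-5} \left(- 9 \left(-7 - 9\right)\right) 6 \left(-1\right) 6 = 74 \left(- \frac{1}{5}\right) \left(\left(-9\right) \left(-16\right)\right) \left(\left(-6\right) 6\right) = \left(- \frac{74}{5}\right) 144 \left(-36\right) = \left(- \frac{10656}{5}\right) \left(-36\right) = \frac{383616}{5}$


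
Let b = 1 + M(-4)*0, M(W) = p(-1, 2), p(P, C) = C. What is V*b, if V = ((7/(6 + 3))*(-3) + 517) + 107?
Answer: 1865/3 ≈ 621.67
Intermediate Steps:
M(W) = 2
b = 1 (b = 1 + 2*0 = 1 + 0 = 1)
V = 1865/3 (V = ((7/9)*(-3) + 517) + 107 = (-7/3 + 517) + 107 = 1544/3 + 107 = 1865/3 ≈ 621.67)
V*b = (1865/3)*1 = 1865/3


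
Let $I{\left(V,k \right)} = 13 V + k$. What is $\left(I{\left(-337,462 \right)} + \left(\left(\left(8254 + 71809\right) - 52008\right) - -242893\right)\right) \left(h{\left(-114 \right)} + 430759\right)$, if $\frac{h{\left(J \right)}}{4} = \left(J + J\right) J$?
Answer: $142787616083$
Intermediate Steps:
$h{\left(J \right)} = 8 J^{2}$ ($h{\left(J \right)} = 4 \left(J + J\right) J = 4 \cdot 2 J J = 4 \cdot 2 J^{2} = 8 J^{2}$)
$I{\left(V,k \right)} = k + 13 V$
$\left(I{\left(-337,462 \right)} + \left(\left(\left(8254 + 71809\right) - 52008\right) - -242893\right)\right) \left(h{\left(-114 \right)} + 430759\right) = \left(\left(462 + 13 \left(-337\right)\right) + \left(\left(\left(8254 + 71809\right) - 52008\right) - -242893\right)\right) \left(8 \left(-114\right)^{2} + 430759\right) = \left(\left(462 - 4381\right) + \left(\left(80063 - 52008\right) + 242893\right)\right) \left(8 \cdot 12996 + 430759\right) = \left(-3919 + \left(28055 + 242893\right)\right) \left(103968 + 430759\right) = \left(-3919 + 270948\right) 534727 = 267029 \cdot 534727 = 142787616083$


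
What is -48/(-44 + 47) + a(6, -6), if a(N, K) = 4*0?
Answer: -16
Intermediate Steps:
a(N, K) = 0
-48/(-44 + 47) + a(6, -6) = -48/(-44 + 47) + 0 = -48/3 + 0 = -48*⅓ + 0 = -16 + 0 = -16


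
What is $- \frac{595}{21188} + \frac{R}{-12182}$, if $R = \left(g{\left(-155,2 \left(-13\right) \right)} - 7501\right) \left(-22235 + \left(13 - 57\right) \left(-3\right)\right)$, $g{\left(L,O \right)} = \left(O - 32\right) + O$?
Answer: $- \frac{1776101019615}{129056108} \approx -13762.0$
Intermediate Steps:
$g{\left(L,O \right)} = -32 + 2 O$ ($g{\left(L,O \right)} = \left(-32 + O\right) + O = -32 + 2 O$)
$R = 167651255$ ($R = \left(\left(-32 + 2 \cdot 2 \left(-13\right)\right) - 7501\right) \left(-22235 + \left(13 - 57\right) \left(-3\right)\right) = \left(\left(-32 + 2 \left(-26\right)\right) - 7501\right) \left(-22235 - -132\right) = \left(\left(-32 - 52\right) - 7501\right) \left(-22235 + 132\right) = \left(-84 - 7501\right) \left(-22103\right) = \left(-7585\right) \left(-22103\right) = 167651255$)
$- \frac{595}{21188} + \frac{R}{-12182} = - \frac{595}{21188} + \frac{167651255}{-12182} = \left(-595\right) \frac{1}{21188} + 167651255 \left(- \frac{1}{12182}\right) = - \frac{595}{21188} - \frac{167651255}{12182} = - \frac{1776101019615}{129056108}$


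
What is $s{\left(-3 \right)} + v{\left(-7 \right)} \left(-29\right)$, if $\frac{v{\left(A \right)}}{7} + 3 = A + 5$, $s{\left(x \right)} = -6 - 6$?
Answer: $1003$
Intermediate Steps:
$s{\left(x \right)} = -12$ ($s{\left(x \right)} = -6 - 6 = -12$)
$v{\left(A \right)} = 14 + 7 A$ ($v{\left(A \right)} = -21 + 7 \left(A + 5\right) = -21 + 7 \left(5 + A\right) = -21 + \left(35 + 7 A\right) = 14 + 7 A$)
$s{\left(-3 \right)} + v{\left(-7 \right)} \left(-29\right) = -12 + \left(14 + 7 \left(-7\right)\right) \left(-29\right) = -12 + \left(14 - 49\right) \left(-29\right) = -12 - -1015 = -12 + 1015 = 1003$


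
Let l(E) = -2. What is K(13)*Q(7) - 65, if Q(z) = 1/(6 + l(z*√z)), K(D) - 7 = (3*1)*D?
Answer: -107/2 ≈ -53.500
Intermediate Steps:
K(D) = 7 + 3*D (K(D) = 7 + (3*1)*D = 7 + 3*D)
Q(z) = ¼ (Q(z) = 1/(6 - 2) = 1/4 = ¼)
K(13)*Q(7) - 65 = (7 + 3*13)*(¼) - 65 = (7 + 39)*(¼) - 65 = 46*(¼) - 65 = 23/2 - 65 = -107/2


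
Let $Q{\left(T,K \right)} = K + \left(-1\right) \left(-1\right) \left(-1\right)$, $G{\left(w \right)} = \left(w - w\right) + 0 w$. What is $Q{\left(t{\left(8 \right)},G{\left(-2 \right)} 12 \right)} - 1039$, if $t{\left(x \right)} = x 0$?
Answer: $-1040$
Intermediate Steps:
$t{\left(x \right)} = 0$
$G{\left(w \right)} = 0$ ($G{\left(w \right)} = 0 + 0 = 0$)
$Q{\left(T,K \right)} = -1 + K$ ($Q{\left(T,K \right)} = K + 1 \left(-1\right) = K - 1 = -1 + K$)
$Q{\left(t{\left(8 \right)},G{\left(-2 \right)} 12 \right)} - 1039 = \left(-1 + 0 \cdot 12\right) - 1039 = \left(-1 + 0\right) - 1039 = -1 - 1039 = -1040$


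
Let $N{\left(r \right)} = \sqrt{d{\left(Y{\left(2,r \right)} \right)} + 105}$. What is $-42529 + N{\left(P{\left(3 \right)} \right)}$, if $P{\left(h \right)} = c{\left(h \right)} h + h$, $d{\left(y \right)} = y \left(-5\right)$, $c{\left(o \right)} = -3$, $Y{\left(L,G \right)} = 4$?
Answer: $-42529 + \sqrt{85} \approx -42520.0$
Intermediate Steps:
$d{\left(y \right)} = - 5 y$
$P{\left(h \right)} = - 2 h$ ($P{\left(h \right)} = - 3 h + h = - 2 h$)
$N{\left(r \right)} = \sqrt{85}$ ($N{\left(r \right)} = \sqrt{\left(-5\right) 4 + 105} = \sqrt{-20 + 105} = \sqrt{85}$)
$-42529 + N{\left(P{\left(3 \right)} \right)} = -42529 + \sqrt{85}$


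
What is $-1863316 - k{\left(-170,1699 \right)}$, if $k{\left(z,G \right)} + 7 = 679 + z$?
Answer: $-1863818$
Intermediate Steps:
$k{\left(z,G \right)} = 672 + z$ ($k{\left(z,G \right)} = -7 + \left(679 + z\right) = 672 + z$)
$-1863316 - k{\left(-170,1699 \right)} = -1863316 - \left(672 - 170\right) = -1863316 - 502 = -1863818$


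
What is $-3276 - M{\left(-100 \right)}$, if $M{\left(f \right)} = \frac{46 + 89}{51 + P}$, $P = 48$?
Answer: $- \frac{36051}{11} \approx -3277.4$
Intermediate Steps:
$M{\left(f \right)} = \frac{15}{11}$ ($M{\left(f \right)} = \frac{46 + 89}{51 + 48} = \frac{135}{99} = 135 \cdot \frac{1}{99} = \frac{15}{11}$)
$-3276 - M{\left(-100 \right)} = -3276 - \frac{15}{11} = - \frac{36051}{11}$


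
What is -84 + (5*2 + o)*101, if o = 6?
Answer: 1532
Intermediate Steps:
-84 + (5*2 + o)*101 = -84 + (5*2 + 6)*101 = -84 + (10 + 6)*101 = -84 + 16*101 = -84 + 1616 = 1532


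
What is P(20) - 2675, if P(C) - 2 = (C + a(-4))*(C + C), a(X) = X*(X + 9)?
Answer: -2673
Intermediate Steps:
a(X) = X*(9 + X)
P(C) = 2 + 2*C*(-20 + C) (P(C) = 2 + (C - 4*(9 - 4))*(C + C) = 2 + (C - 4*5)*(2*C) = 2 + (C - 20)*(2*C) = 2 + (-20 + C)*(2*C) = 2 + 2*C*(-20 + C))
P(20) - 2675 = (2 - 40*20 + 2*20**2) - 2675 = (2 - 800 + 2*400) - 2675 = (2 - 800 + 800) - 2675 = 2 - 2675 = -2673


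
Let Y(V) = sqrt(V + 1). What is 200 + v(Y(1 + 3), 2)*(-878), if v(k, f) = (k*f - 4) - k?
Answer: 3712 - 878*sqrt(5) ≈ 1748.7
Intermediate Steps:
Y(V) = sqrt(1 + V)
v(k, f) = -4 - k + f*k (v(k, f) = (f*k - 4) - k = (-4 + f*k) - k = -4 - k + f*k)
200 + v(Y(1 + 3), 2)*(-878) = 200 + (-4 - sqrt(1 + (1 + 3)) + 2*sqrt(1 + (1 + 3)))*(-878) = 200 + (-4 - sqrt(1 + 4) + 2*sqrt(1 + 4))*(-878) = 200 + (-4 - sqrt(5) + 2*sqrt(5))*(-878) = 200 + (-4 + sqrt(5))*(-878) = 200 + (3512 - 878*sqrt(5)) = 3712 - 878*sqrt(5)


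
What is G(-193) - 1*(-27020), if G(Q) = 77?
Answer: 27097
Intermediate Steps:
G(-193) - 1*(-27020) = 77 - 1*(-27020) = 77 + 27020 = 27097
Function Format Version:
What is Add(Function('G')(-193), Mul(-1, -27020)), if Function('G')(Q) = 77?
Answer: 27097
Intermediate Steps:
Add(Function('G')(-193), Mul(-1, -27020)) = Add(77, Mul(-1, -27020)) = Add(77, 27020) = 27097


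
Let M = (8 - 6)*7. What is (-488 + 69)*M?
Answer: -5866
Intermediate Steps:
M = 14 (M = 2*7 = 14)
(-488 + 69)*M = (-488 + 69)*14 = -419*14 = -5866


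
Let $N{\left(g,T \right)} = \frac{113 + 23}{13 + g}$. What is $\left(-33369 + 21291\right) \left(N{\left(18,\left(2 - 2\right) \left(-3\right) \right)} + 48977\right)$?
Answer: $- \frac{18339512994}{31} \approx -5.916 \cdot 10^{8}$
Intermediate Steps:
$N{\left(g,T \right)} = \frac{136}{13 + g}$
$\left(-33369 + 21291\right) \left(N{\left(18,\left(2 - 2\right) \left(-3\right) \right)} + 48977\right) = \left(-33369 + 21291\right) \left(\frac{136}{13 + 18} + 48977\right) = - 12078 \left(\frac{136}{31} + 48977\right) = \left(-12078\right) \frac{1518423}{31} = - \frac{18339512994}{31}$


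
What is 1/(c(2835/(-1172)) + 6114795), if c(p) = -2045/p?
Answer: 567/3467568113 ≈ 1.6352e-7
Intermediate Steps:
1/(c(2835/(-1172)) + 6114795) = 1/(-2045/(2835/(-1172)) + 6114795) = 1/(-2045/(2835*(-1/1172)) + 6114795) = 1/(-2045/(-2835/1172) + 6114795) = 1/(-2045*(-1172/2835) + 6114795) = 1/(479348/567 + 6114795) = 1/(3467568113/567) = 567/3467568113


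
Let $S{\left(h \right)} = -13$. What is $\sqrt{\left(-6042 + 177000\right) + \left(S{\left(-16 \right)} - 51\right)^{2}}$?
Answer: $\sqrt{175054} \approx 418.39$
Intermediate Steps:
$\sqrt{\left(-6042 + 177000\right) + \left(S{\left(-16 \right)} - 51\right)^{2}} = \sqrt{\left(-6042 + 177000\right) + \left(-13 - 51\right)^{2}} = \sqrt{170958 + \left(-64\right)^{2}} = \sqrt{170958 + 4096} = \sqrt{175054}$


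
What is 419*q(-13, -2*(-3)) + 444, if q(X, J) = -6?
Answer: -2070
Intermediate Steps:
419*q(-13, -2*(-3)) + 444 = 419*(-6) + 444 = -2514 + 444 = -2070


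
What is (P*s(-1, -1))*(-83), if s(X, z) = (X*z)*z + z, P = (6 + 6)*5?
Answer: 9960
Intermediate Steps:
P = 60 (P = 12*5 = 60)
s(X, z) = z + X*z² (s(X, z) = X*z² + z = z + X*z²)
(P*s(-1, -1))*(-83) = (60*(-(1 - 1*(-1))))*(-83) = (60*(-(1 + 1)))*(-83) = (60*(-1*2))*(-83) = (60*(-2))*(-83) = -120*(-83) = 9960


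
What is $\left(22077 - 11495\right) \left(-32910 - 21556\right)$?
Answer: $-576359212$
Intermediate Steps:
$\left(22077 - 11495\right) \left(-32910 - 21556\right) = 10582 \left(-54466\right) = -576359212$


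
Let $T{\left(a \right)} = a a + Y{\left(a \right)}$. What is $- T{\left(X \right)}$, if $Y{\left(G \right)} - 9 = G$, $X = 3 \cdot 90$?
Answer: $-73179$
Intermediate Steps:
$X = 270$
$Y{\left(G \right)} = 9 + G$
$T{\left(a \right)} = 9 + a + a^{2}$ ($T{\left(a \right)} = a a + \left(9 + a\right) = a^{2} + \left(9 + a\right) = 9 + a + a^{2}$)
$- T{\left(X \right)} = - (9 + 270 + 270^{2}) = - (9 + 270 + 72900) = \left(-1\right) 73179 = -73179$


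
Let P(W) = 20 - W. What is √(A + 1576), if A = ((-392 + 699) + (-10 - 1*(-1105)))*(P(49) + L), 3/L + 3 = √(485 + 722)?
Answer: √(-14018881591 + 1259697*√1207)/599 ≈ 197.36*I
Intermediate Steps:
L = 3/(-3 + √1207) (L = 3/(-3 + √(485 + 722)) = 3/(-3 + √1207) ≈ 0.094512)
A = -24347833/599 + 2103*√1207/599 (A = ((-392 + 699) + (-10 - 1*(-1105)))*((20 - 1*49) + (9/1198 + 3*√1207/1198)) = (307 + (-10 + 1105))*((20 - 49) + (9/1198 + 3*√1207/1198)) = (307 + 1095)*(-29 + (9/1198 + 3*√1207/1198)) = 1402*(-34733/1198 + 3*√1207/1198) = -24347833/599 + 2103*√1207/599 ≈ -40526.)
√(A + 1576) = √((-24347833/599 + 2103*√1207/599) + 1576) = √(-23403809/599 + 2103*√1207/599)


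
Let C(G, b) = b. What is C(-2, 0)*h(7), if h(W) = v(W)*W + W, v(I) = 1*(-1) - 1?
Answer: 0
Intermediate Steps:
v(I) = -2 (v(I) = -1 - 1 = -2)
h(W) = -W (h(W) = -2*W + W = -W)
C(-2, 0)*h(7) = 0*(-1*7) = 0*(-7) = 0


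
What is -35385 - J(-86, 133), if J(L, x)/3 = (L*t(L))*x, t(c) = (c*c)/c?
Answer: -2986389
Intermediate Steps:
t(c) = c (t(c) = c²/c = c)
J(L, x) = 3*x*L² (J(L, x) = 3*((L*L)*x) = 3*(L²*x) = 3*(x*L²) = 3*x*L²)
-35385 - J(-86, 133) = -35385 - 3*133*(-86)² = -35385 - 3*133*7396 = -35385 - 1*2951004 = -35385 - 2951004 = -2986389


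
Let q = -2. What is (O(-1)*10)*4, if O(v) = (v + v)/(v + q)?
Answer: 80/3 ≈ 26.667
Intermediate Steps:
O(v) = 2*v/(-2 + v) (O(v) = (v + v)/(v - 2) = (2*v)/(-2 + v) = 2*v/(-2 + v))
(O(-1)*10)*4 = ((2*(-1)/(-2 - 1))*10)*4 = ((2*(-1)/(-3))*10)*4 = ((2*(-1)*(-⅓))*10)*4 = ((⅔)*10)*4 = (20/3)*4 = 80/3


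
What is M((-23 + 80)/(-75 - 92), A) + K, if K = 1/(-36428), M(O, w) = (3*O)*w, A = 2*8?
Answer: -99667175/6083476 ≈ -16.383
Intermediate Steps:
A = 16
M(O, w) = 3*O*w
K = -1/36428 ≈ -2.7451e-5
M((-23 + 80)/(-75 - 92), A) + K = 3*((-23 + 80)/(-75 - 92))*16 - 1/36428 = 3*(57/(-167))*16 - 1/36428 = 3*(57*(-1/167))*16 - 1/36428 = 3*(-57/167)*16 - 1/36428 = -2736/167 - 1/36428 = -99667175/6083476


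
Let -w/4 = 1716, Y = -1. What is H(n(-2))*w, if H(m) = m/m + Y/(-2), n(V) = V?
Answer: -10296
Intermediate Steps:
w = -6864 (w = -4*1716 = -6864)
H(m) = 3/2 (H(m) = m/m - 1/(-2) = 1 - 1*(-½) = 1 + ½ = 3/2)
H(n(-2))*w = (3/2)*(-6864) = -10296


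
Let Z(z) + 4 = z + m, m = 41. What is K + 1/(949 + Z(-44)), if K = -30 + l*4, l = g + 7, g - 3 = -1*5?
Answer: -9419/942 ≈ -9.9989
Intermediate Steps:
g = -2 (g = 3 - 1*5 = 3 - 5 = -2)
Z(z) = 37 + z (Z(z) = -4 + (z + 41) = -4 + (41 + z) = 37 + z)
l = 5 (l = -2 + 7 = 5)
K = -10 (K = -30 + 5*4 = -30 + 20 = -10)
K + 1/(949 + Z(-44)) = -10 + 1/(949 + (37 - 44)) = -10 + 1/(949 - 7) = -10 + 1/942 = -9419/942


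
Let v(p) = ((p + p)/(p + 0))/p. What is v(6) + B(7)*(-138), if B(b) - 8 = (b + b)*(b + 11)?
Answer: -107639/3 ≈ -35880.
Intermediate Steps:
B(b) = 8 + 2*b*(11 + b) (B(b) = 8 + (b + b)*(b + 11) = 8 + (2*b)*(11 + b) = 8 + 2*b*(11 + b))
v(p) = 2/p (v(p) = ((2*p)/p)/p = 2/p)
v(6) + B(7)*(-138) = 2/6 + (8 + 2*7² + 22*7)*(-138) = 2*(⅙) + (8 + 2*49 + 154)*(-138) = ⅓ + (8 + 98 + 154)*(-138) = ⅓ + 260*(-138) = ⅓ - 35880 = -107639/3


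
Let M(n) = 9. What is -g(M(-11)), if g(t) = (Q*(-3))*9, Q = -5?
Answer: -135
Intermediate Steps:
g(t) = 135 (g(t) = -5*(-3)*9 = 15*9 = 135)
-g(M(-11)) = -1*135 = -135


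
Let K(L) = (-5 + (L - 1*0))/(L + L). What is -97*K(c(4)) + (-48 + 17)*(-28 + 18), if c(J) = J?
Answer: 2577/8 ≈ 322.13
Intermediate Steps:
K(L) = (-5 + L)/(2*L) (K(L) = (-5 + (L + 0))/((2*L)) = (-5 + L)*(1/(2*L)) = (-5 + L)/(2*L))
-97*K(c(4)) + (-48 + 17)*(-28 + 18) = -97*(-5 + 4)/(2*4) + (-48 + 17)*(-28 + 18) = -97*(-1)/(2*4) - 31*(-10) = -97*(-⅛) + 310 = 97/8 + 310 = 2577/8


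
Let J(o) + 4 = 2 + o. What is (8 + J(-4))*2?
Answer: 4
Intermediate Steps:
J(o) = -2 + o (J(o) = -4 + (2 + o) = -2 + o)
(8 + J(-4))*2 = (8 + (-2 - 4))*2 = (8 - 6)*2 = 2*2 = 4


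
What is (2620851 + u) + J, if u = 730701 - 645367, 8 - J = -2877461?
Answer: 5583654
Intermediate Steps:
J = 2877469 (J = 8 - 1*(-2877461) = 8 + 2877461 = 2877469)
u = 85334
(2620851 + u) + J = (2620851 + 85334) + 2877469 = 2706185 + 2877469 = 5583654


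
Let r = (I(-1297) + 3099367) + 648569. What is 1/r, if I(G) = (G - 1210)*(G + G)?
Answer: 1/10251094 ≈ 9.7551e-8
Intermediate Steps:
I(G) = 2*G*(-1210 + G) (I(G) = (-1210 + G)*(2*G) = 2*G*(-1210 + G))
r = 10251094 (r = (2*(-1297)*(-1210 - 1297) + 3099367) + 648569 = (2*(-1297)*(-2507) + 3099367) + 648569 = (6503158 + 3099367) + 648569 = 9602525 + 648569 = 10251094)
1/r = 1/10251094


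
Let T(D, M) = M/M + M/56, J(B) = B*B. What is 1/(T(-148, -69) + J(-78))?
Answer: 56/340691 ≈ 0.00016437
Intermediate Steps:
J(B) = B**2
T(D, M) = 1 + M/56 (T(D, M) = 1 + M*(1/56) = 1 + M/56)
1/(T(-148, -69) + J(-78)) = 1/((1 + (1/56)*(-69)) + (-78)**2) = 1/((1 - 69/56) + 6084) = 1/(-13/56 + 6084) = 1/(340691/56) = 56/340691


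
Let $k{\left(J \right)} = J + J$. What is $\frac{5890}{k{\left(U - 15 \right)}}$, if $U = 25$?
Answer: $\frac{589}{2} \approx 294.5$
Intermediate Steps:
$k{\left(J \right)} = 2 J$
$\frac{5890}{k{\left(U - 15 \right)}} = \frac{5890}{2 \left(25 - 15\right)} = \frac{5890}{2 \cdot 10} = \frac{5890}{20} = 5890 \cdot \frac{1}{20} = \frac{589}{2}$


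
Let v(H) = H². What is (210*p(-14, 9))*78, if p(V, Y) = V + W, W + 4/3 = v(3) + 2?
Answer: -70980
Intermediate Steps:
W = 29/3 (W = -4/3 + (3² + 2) = -4/3 + (9 + 2) = -4/3 + 11 = 29/3 ≈ 9.6667)
p(V, Y) = 29/3 + V (p(V, Y) = V + 29/3 = 29/3 + V)
(210*p(-14, 9))*78 = (210*(29/3 - 14))*78 = (210*(-13/3))*78 = -910*78 = -70980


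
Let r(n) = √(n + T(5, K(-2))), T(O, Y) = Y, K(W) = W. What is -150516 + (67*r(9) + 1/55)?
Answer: -8278379/55 + 67*√7 ≈ -1.5034e+5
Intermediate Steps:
r(n) = √(-2 + n) (r(n) = √(n - 2) = √(-2 + n))
-150516 + (67*r(9) + 1/55) = -150516 + (67*√(-2 + 9) + 1/55) = -150516 + (67*√7 + 1/55) = -150516 + (1/55 + 67*√7) = -8278379/55 + 67*√7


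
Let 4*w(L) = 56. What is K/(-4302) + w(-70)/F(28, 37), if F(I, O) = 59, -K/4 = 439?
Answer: 81916/126909 ≈ 0.64547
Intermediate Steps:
K = -1756 (K = -4*439 = -1756)
w(L) = 14 (w(L) = (¼)*56 = 14)
K/(-4302) + w(-70)/F(28, 37) = -1756/(-4302) + 14/59 = -1756*(-1/4302) + 14*(1/59) = 878/2151 + 14/59 = 81916/126909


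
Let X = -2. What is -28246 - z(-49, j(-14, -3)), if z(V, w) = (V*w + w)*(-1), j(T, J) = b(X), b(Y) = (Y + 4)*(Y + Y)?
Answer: -27862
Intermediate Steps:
b(Y) = 2*Y*(4 + Y) (b(Y) = (4 + Y)*(2*Y) = 2*Y*(4 + Y))
j(T, J) = -8 (j(T, J) = 2*(-2)*(4 - 2) = 2*(-2)*2 = -8)
z(V, w) = -w - V*w (z(V, w) = (w + V*w)*(-1) = -w - V*w)
-28246 - z(-49, j(-14, -3)) = -28246 - (-1)*(-8)*(1 - 49) = -28246 - (-1)*(-8)*(-48) = -28246 - 1*(-384) = -28246 + 384 = -27862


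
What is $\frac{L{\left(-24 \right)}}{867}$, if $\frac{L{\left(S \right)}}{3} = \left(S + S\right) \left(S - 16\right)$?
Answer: $\frac{1920}{289} \approx 6.6436$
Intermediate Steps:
$L{\left(S \right)} = 6 S \left(-16 + S\right)$ ($L{\left(S \right)} = 3 \left(S + S\right) \left(S - 16\right) = 3 \cdot 2 S \left(-16 + S\right) = 6 S \left(-16 + S\right)$)
$\frac{L{\left(-24 \right)}}{867} = \frac{6 \left(-24\right) \left(-16 - 24\right)}{867} = 6 \left(-24\right) \left(-40\right) \frac{1}{867} = 5760 \cdot \frac{1}{867} = \frac{1920}{289}$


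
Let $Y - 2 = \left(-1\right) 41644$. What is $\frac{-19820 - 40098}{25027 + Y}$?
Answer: $\frac{59918}{16615} \approx 3.6063$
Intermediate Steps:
$Y = -41642$ ($Y = 2 - 41644 = -41642$)
$\frac{-19820 - 40098}{25027 + Y} = \frac{-19820 - 40098}{25027 - 41642} = - \frac{59918}{-16615} = \left(-59918\right) \left(- \frac{1}{16615}\right) = \frac{59918}{16615}$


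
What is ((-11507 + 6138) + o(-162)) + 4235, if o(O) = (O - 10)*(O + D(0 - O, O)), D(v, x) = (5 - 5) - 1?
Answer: 26902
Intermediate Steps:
D(v, x) = -1 (D(v, x) = 0 - 1 = -1)
o(O) = (-1 + O)*(-10 + O) (o(O) = (O - 10)*(O - 1) = (-10 + O)*(-1 + O) = (-1 + O)*(-10 + O))
((-11507 + 6138) + o(-162)) + 4235 = ((-11507 + 6138) + (10 + (-162)² - 11*(-162))) + 4235 = (-5369 + (10 + 26244 + 1782)) + 4235 = (-5369 + 28036) + 4235 = 22667 + 4235 = 26902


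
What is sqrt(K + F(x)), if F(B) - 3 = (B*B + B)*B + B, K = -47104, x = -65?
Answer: I*sqrt(317566) ≈ 563.53*I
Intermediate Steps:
F(B) = 3 + B + B*(B + B**2) (F(B) = 3 + ((B*B + B)*B + B) = 3 + ((B**2 + B)*B + B) = 3 + ((B + B**2)*B + B) = 3 + (B*(B + B**2) + B) = 3 + (B + B*(B + B**2)) = 3 + B + B*(B + B**2))
sqrt(K + F(x)) = sqrt(-47104 + (3 - 65 + (-65)**2 + (-65)**3)) = sqrt(-47104 + (3 - 65 + 4225 - 274625)) = sqrt(-47104 - 270462) = sqrt(-317566) = I*sqrt(317566)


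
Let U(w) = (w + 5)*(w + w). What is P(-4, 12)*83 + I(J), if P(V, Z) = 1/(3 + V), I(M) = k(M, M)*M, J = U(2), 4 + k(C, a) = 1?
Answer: -167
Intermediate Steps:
k(C, a) = -3 (k(C, a) = -4 + 1 = -3)
U(w) = 2*w*(5 + w) (U(w) = (5 + w)*(2*w) = 2*w*(5 + w))
J = 28 (J = 2*2*(5 + 2) = 2*2*7 = 28)
I(M) = -3*M
P(-4, 12)*83 + I(J) = 83/(3 - 4) - 3*28 = 83/(-1) - 84 = -1*83 - 84 = -83 - 84 = -167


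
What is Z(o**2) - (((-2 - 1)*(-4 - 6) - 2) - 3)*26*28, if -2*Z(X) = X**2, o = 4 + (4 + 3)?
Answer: -51041/2 ≈ -25521.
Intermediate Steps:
o = 11 (o = 4 + 7 = 11)
Z(X) = -X**2/2
Z(o**2) - (((-2 - 1)*(-4 - 6) - 2) - 3)*26*28 = -(11**2)**2/2 - (((-2 - 1)*(-4 - 6) - 2) - 3)*26*28 = -1/2*121**2 - ((-3*(-10) - 2) - 3)*26*28 = -1/2*14641 - ((30 - 2) - 3)*26*28 = -14641/2 - (28 - 3)*26*28 = -14641/2 - 25*26*28 = -14641/2 - 650*28 = -14641/2 - 1*18200 = -14641/2 - 18200 = -51041/2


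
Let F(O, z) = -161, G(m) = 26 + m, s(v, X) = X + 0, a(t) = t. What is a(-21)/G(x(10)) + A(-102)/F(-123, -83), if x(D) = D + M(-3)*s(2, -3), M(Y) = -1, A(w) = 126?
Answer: -395/299 ≈ -1.3211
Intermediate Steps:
s(v, X) = X
x(D) = 3 + D (x(D) = D - 1*(-3) = D + 3 = 3 + D)
a(-21)/G(x(10)) + A(-102)/F(-123, -83) = -21/(26 + (3 + 10)) + 126/(-161) = -21/(26 + 13) + 126*(-1/161) = -21/39 - 18/23 = -21*1/39 - 18/23 = -7/13 - 18/23 = -395/299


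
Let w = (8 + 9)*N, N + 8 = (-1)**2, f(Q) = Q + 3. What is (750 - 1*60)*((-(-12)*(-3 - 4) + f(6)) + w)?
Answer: -133860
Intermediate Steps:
f(Q) = 3 + Q
N = -7 (N = -8 + (-1)**2 = -8 + 1 = -7)
w = -119 (w = (8 + 9)*(-7) = 17*(-7) = -119)
(750 - 1*60)*((-(-12)*(-3 - 4) + f(6)) + w) = (750 - 1*60)*((-(-12)*(-3 - 4) + (3 + 6)) - 119) = (750 - 60)*((-(-12)*(-7) + 9) - 119) = 690*((-4*21 + 9) - 119) = 690*((-84 + 9) - 119) = 690*(-75 - 119) = 690*(-194) = -133860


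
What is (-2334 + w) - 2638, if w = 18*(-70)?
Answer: -6232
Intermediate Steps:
w = -1260
(-2334 + w) - 2638 = (-2334 - 1260) - 2638 = -3594 - 2638 = -6232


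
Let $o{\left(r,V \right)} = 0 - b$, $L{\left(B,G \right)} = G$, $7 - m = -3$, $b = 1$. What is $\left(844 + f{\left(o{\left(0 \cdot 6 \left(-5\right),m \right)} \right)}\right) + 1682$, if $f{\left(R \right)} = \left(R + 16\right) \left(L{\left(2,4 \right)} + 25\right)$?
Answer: $2961$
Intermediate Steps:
$m = 10$ ($m = 7 - -3 = 7 + 3 = 10$)
$o{\left(r,V \right)} = -1$ ($o{\left(r,V \right)} = 0 - 1 = -1$)
$f{\left(R \right)} = 464 + 29 R$ ($f{\left(R \right)} = \left(R + 16\right) \left(4 + 25\right) = \left(16 + R\right) 29 = 464 + 29 R$)
$\left(844 + f{\left(o{\left(0 \cdot 6 \left(-5\right),m \right)} \right)}\right) + 1682 = \left(844 + \left(464 + 29 \left(-1\right)\right)\right) + 1682 = \left(844 + \left(464 - 29\right)\right) + 1682 = \left(844 + 435\right) + 1682 = 1279 + 1682 = 2961$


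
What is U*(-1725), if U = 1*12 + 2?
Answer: -24150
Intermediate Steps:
U = 14 (U = 12 + 2 = 14)
U*(-1725) = 14*(-1725) = -24150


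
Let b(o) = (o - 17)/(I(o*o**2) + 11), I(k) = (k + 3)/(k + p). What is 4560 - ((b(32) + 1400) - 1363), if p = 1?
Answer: 355617551/78646 ≈ 4521.8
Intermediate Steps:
I(k) = (3 + k)/(1 + k) (I(k) = (k + 3)/(k + 1) = (3 + k)/(1 + k))
b(o) = (-17 + o)/(11 + (3 + o**3)/(1 + o**3)) (b(o) = (o - 17)/((3 + o*o**2)/(1 + o*o**2) + 11) = (-17 + o)/((3 + o**3)/(1 + o**3) + 11) = (-17 + o)/(11 + (3 + o**3)/(1 + o**3)))
4560 - ((b(32) + 1400) - 1363) = 4560 - (((1 + 32**3)*(-17 + 32)/(2*(7 + 6*32**3)) + 1400) - 1363) = 4560 - (((1/2)*(1 + 32768)*15/(7 + 6*32768) + 1400) - 1363) = 4560 - (((1/2)*32769*15/(7 + 196608) + 1400) - 1363) = 4560 - (((1/2)*32769*15/196615 + 1400) - 1363) = 4560 - (((1/2)*(1/196615)*32769*15 + 1400) - 1363) = 4560 - ((98307/78646 + 1400) - 1363) = 4560 - (110202707/78646 - 1363) = 4560 - 1*3008209/78646 = 4560 - 3008209/78646 = 355617551/78646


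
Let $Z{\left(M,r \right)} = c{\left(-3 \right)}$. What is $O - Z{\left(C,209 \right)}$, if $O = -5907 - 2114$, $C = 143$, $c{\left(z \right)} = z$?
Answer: $-8018$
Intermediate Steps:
$Z{\left(M,r \right)} = -3$
$O = -8021$
$O - Z{\left(C,209 \right)} = -8021 - -3 = -8021 + 3 = -8018$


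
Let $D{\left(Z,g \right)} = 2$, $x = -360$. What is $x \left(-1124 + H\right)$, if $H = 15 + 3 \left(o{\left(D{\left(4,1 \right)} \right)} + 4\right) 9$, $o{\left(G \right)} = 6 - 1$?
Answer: $311760$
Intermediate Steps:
$o{\left(G \right)} = 5$ ($o{\left(G \right)} = 6 - 1 = 5$)
$H = 258$ ($H = 15 + 3 \left(5 + 4\right) 9 = 15 + 3 \cdot 9 \cdot 9 = 15 + 27 \cdot 9 = 15 + 243 = 258$)
$x \left(-1124 + H\right) = - 360 \left(-1124 + 258\right) = \left(-360\right) \left(-866\right) = 311760$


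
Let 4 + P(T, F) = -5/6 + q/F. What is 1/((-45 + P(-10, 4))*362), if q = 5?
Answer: -6/105523 ≈ -5.6860e-5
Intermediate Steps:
P(T, F) = -29/6 + 5/F (P(T, F) = -4 + (-5/6 + 5/F) = -4 + (-5*⅙ + 5/F) = -4 + (-⅚ + 5/F) = -29/6 + 5/F)
1/((-45 + P(-10, 4))*362) = 1/((-45 + (-29/6 + 5/4))*362) = 1/((-45 - 43/12)*362) = 1/(-583/12*362) = 1/(-105523/6) = -6/105523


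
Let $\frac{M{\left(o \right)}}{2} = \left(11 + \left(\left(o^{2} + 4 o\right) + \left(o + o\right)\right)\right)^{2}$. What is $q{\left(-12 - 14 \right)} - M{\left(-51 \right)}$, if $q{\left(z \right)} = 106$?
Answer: $-10635166$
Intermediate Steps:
$M{\left(o \right)} = 2 \left(11 + o^{2} + 6 o\right)^{2}$ ($M{\left(o \right)} = 2 \left(11 + \left(\left(o^{2} + 4 o\right) + \left(o + o\right)\right)\right)^{2} = 2 \left(11 + \left(\left(o^{2} + 4 o\right) + 2 o\right)\right)^{2} = 2 \left(11 + \left(o^{2} + 6 o\right)\right)^{2} = 2 \left(11 + o^{2} + 6 o\right)^{2}$)
$q{\left(-12 - 14 \right)} - M{\left(-51 \right)} = 106 - 2 \left(11 + \left(-51\right)^{2} + 6 \left(-51\right)\right)^{2} = 106 - 2 \left(11 + 2601 - 306\right)^{2} = 106 - 2 \cdot 2306^{2} = 106 - 2 \cdot 5317636 = 106 - 10635272 = -10635166$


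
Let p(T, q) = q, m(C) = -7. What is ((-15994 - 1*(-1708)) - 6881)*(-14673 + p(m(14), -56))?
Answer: 311768743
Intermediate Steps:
((-15994 - 1*(-1708)) - 6881)*(-14673 + p(m(14), -56)) = ((-15994 - 1*(-1708)) - 6881)*(-14673 - 56) = ((-15994 + 1708) - 6881)*(-14729) = (-14286 - 6881)*(-14729) = -21167*(-14729) = 311768743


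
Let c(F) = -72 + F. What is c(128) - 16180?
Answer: -16124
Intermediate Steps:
c(128) - 16180 = (-72 + 128) - 16180 = 56 - 16180 = -16124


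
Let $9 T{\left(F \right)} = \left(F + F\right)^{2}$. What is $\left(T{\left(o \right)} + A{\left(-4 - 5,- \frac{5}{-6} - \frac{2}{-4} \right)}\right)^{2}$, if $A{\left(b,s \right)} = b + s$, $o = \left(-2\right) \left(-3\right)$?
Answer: $\frac{625}{9} \approx 69.444$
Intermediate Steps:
$o = 6$
$T{\left(F \right)} = \frac{4 F^{2}}{9}$ ($T{\left(F \right)} = \frac{\left(F + F\right)^{2}}{9} = \frac{\left(2 F\right)^{2}}{9} = \frac{4 F^{2}}{9}$)
$\left(T{\left(o \right)} + A{\left(-4 - 5,- \frac{5}{-6} - \frac{2}{-4} \right)}\right)^{2} = \left(\frac{4 \cdot 6^{2}}{9} - \frac{23}{3}\right)^{2} = \left(\frac{4}{9} \cdot 36 - \frac{23}{3}\right)^{2} = \left(16 + \left(-9 + \left(\frac{5}{6} + \frac{1}{2}\right)\right)\right)^{2} = \left(16 + \left(-9 + \frac{4}{3}\right)\right)^{2} = \left(16 - \frac{23}{3}\right)^{2} = \left(\frac{25}{3}\right)^{2} = \frac{625}{9}$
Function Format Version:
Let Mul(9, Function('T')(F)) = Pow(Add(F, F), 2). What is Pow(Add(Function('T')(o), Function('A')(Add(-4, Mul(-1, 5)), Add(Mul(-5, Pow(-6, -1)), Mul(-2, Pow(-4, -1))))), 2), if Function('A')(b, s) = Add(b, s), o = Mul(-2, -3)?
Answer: Rational(625, 9) ≈ 69.444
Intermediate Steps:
o = 6
Function('T')(F) = Mul(Rational(4, 9), Pow(F, 2)) (Function('T')(F) = Mul(Rational(1, 9), Pow(Add(F, F), 2)) = Mul(Rational(1, 9), Pow(Mul(2, F), 2)) = Mul(Rational(1, 9), Mul(4, Pow(F, 2))) = Mul(Rational(4, 9), Pow(F, 2)))
Pow(Add(Function('T')(o), Function('A')(Add(-4, Mul(-1, 5)), Add(Mul(-5, Pow(-6, -1)), Mul(-2, Pow(-4, -1))))), 2) = Pow(Add(Mul(Rational(4, 9), Pow(6, 2)), Add(Add(-4, Mul(-1, 5)), Add(Mul(-5, Pow(-6, -1)), Mul(-2, Pow(-4, -1))))), 2) = Pow(Add(Mul(Rational(4, 9), 36), Add(Add(-4, -5), Add(Mul(-5, Rational(-1, 6)), Mul(-2, Rational(-1, 4))))), 2) = Pow(Add(16, Add(-9, Add(Rational(5, 6), Rational(1, 2)))), 2) = Pow(Add(16, Add(-9, Rational(4, 3))), 2) = Pow(Add(16, Rational(-23, 3)), 2) = Pow(Rational(25, 3), 2) = Rational(625, 9)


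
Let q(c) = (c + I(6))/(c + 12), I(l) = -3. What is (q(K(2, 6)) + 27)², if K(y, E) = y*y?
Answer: 187489/256 ≈ 732.38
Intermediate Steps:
K(y, E) = y²
q(c) = (-3 + c)/(12 + c) (q(c) = (c - 3)/(c + 12) = (-3 + c)/(12 + c))
(q(K(2, 6)) + 27)² = ((-3 + 2²)/(12 + 2²) + 27)² = ((-3 + 4)/(12 + 4) + 27)² = (1/16 + 27)² = (433/16)² = 187489/256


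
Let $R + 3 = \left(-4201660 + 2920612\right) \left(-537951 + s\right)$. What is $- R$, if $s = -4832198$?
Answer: $-6879418636149$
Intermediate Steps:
$R = 6879418636149$ ($R = -3 + \left(-4201660 + 2920612\right) \left(-537951 - 4832198\right) = -3 - -6879418636152 = -3 + 6879418636152 = 6879418636149$)
$- R = \left(-1\right) 6879418636149 = -6879418636149$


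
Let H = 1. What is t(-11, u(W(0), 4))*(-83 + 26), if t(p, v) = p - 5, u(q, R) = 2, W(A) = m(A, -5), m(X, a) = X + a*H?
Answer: 912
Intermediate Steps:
m(X, a) = X + a (m(X, a) = X + a*1 = X + a)
W(A) = -5 + A (W(A) = A - 5 = -5 + A)
t(p, v) = -5 + p
t(-11, u(W(0), 4))*(-83 + 26) = (-5 - 11)*(-83 + 26) = -16*(-57) = 912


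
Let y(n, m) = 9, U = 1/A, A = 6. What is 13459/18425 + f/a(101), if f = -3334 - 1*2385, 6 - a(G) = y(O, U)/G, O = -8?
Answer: -10634595052/10999725 ≈ -966.81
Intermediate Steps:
U = ⅙ (U = 1/6 = ⅙ ≈ 0.16667)
a(G) = 6 - 9/G
f = -5719 (f = -3334 - 2385 = -5719)
13459/18425 + f/a(101) = 13459/18425 - 5719/(6 - 9/101) = 13459/18425 - 5719/597/101 = 13459/18425 - 5719*101/597 = 13459/18425 - 577619/597 = -10634595052/10999725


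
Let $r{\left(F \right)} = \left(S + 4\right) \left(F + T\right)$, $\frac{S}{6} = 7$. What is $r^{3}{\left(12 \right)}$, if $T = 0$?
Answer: $168196608$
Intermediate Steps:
$S = 42$ ($S = 6 \cdot 7 = 42$)
$r{\left(F \right)} = 46 F$ ($r{\left(F \right)} = \left(42 + 4\right) \left(F + 0\right) = 46 F$)
$r^{3}{\left(12 \right)} = \left(46 \cdot 12\right)^{3} = 552^{3} = 168196608$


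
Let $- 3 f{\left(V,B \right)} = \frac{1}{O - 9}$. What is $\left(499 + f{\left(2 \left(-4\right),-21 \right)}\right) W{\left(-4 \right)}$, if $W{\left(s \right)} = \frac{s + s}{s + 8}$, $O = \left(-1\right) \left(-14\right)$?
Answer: $- \frac{14968}{15} \approx -997.87$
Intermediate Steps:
$O = 14$
$W{\left(s \right)} = \frac{2 s}{8 + s}$
$f{\left(V,B \right)} = - \frac{1}{15}$ ($f{\left(V,B \right)} = - \frac{1}{3 \left(14 - 9\right)} = - \frac{1}{3 \cdot 5} = \left(- \frac{1}{3}\right) \frac{1}{5} = - \frac{1}{15}$)
$\left(499 + f{\left(2 \left(-4\right),-21 \right)}\right) W{\left(-4 \right)} = \left(499 - \frac{1}{15}\right) 2 \left(-4\right) \frac{1}{8 - 4} = \frac{7484 \cdot 2 \left(-4\right) \frac{1}{4}}{15} = \frac{7484}{15} \left(-2\right) = - \frac{14968}{15}$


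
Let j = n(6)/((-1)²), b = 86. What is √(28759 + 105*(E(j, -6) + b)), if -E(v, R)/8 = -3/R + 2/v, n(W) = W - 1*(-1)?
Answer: √37129 ≈ 192.69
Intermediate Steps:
n(W) = 1 + W (n(W) = W + 1 = 1 + W)
j = 7 (j = (1 + 6)/((-1)²) = 7/1 = 7*1 = 7)
E(v, R) = -16/v + 24/R (E(v, R) = -8*(-3/R + 2/v) = -16/v + 24/R)
√(28759 + 105*(E(j, -6) + b)) = √(28759 + 105*((-16/7 + 24/(-6)) + 86)) = √(28759 + 105*((-16*⅐ + 24*(-⅙)) + 86)) = √(28759 + 105*((-16/7 - 4) + 86)) = √(28759 + 105*(-44/7 + 86)) = √(28759 + 105*(558/7)) = √(28759 + 8370) = √37129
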